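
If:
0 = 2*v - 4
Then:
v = 2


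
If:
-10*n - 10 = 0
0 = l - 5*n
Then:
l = -5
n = -1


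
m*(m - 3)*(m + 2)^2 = m^4 + m^3 - 8*m^2 - 12*m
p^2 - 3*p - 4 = (p - 4)*(p + 1)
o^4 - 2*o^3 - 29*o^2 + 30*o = o*(o - 6)*(o - 1)*(o + 5)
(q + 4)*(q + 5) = q^2 + 9*q + 20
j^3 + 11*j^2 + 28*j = j*(j + 4)*(j + 7)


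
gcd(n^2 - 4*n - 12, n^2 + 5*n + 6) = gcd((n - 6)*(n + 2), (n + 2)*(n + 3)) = n + 2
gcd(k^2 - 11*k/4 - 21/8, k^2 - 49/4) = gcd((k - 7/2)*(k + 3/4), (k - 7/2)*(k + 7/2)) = k - 7/2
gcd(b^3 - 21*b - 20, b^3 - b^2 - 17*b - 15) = b^2 - 4*b - 5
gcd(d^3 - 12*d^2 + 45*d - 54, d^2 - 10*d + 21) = d - 3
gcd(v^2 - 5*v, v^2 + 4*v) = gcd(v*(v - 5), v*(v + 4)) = v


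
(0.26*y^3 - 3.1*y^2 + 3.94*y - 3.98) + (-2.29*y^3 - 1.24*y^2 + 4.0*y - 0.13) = -2.03*y^3 - 4.34*y^2 + 7.94*y - 4.11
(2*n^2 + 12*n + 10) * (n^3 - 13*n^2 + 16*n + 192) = 2*n^5 - 14*n^4 - 114*n^3 + 446*n^2 + 2464*n + 1920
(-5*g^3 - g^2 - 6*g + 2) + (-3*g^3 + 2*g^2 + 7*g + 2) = -8*g^3 + g^2 + g + 4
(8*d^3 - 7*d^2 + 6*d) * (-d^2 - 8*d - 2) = -8*d^5 - 57*d^4 + 34*d^3 - 34*d^2 - 12*d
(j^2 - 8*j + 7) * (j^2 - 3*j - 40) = j^4 - 11*j^3 - 9*j^2 + 299*j - 280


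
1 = 1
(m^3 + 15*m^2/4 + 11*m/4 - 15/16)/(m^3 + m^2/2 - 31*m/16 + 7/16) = (4*m^2 + 16*m + 15)/(4*m^2 + 3*m - 7)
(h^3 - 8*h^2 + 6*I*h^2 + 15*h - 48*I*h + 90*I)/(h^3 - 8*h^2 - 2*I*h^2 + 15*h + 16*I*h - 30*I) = (h + 6*I)/(h - 2*I)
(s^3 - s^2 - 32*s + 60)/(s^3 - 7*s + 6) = (s^2 + s - 30)/(s^2 + 2*s - 3)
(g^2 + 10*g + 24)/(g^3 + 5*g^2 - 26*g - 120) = 1/(g - 5)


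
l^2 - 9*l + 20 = (l - 5)*(l - 4)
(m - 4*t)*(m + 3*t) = m^2 - m*t - 12*t^2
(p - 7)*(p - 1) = p^2 - 8*p + 7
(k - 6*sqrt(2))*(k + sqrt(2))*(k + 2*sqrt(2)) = k^3 - 3*sqrt(2)*k^2 - 32*k - 24*sqrt(2)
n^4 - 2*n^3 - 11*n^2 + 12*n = n*(n - 4)*(n - 1)*(n + 3)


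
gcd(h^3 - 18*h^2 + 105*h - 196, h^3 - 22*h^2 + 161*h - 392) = h^2 - 14*h + 49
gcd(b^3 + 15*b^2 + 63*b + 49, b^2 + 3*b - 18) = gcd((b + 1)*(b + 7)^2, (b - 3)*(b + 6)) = 1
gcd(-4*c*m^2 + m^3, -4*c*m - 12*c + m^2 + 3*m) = 4*c - m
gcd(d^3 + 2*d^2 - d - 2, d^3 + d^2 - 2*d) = d^2 + d - 2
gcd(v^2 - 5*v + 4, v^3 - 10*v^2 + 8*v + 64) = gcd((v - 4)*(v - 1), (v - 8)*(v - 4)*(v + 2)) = v - 4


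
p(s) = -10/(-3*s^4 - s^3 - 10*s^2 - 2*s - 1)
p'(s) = -10*(12*s^3 + 3*s^2 + 20*s + 2)/(-3*s^4 - s^3 - 10*s^2 - 2*s - 1)^2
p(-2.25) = 0.09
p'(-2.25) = 0.13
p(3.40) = 0.02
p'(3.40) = -0.02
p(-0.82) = 1.45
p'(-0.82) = 4.00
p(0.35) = 3.32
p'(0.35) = -10.89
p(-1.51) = 0.30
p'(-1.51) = 0.58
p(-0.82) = 1.45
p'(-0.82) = 4.00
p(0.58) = 1.65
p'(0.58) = -4.62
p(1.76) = 0.14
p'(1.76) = -0.23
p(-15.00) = 0.00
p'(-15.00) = 0.00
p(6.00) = 0.00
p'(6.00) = 0.00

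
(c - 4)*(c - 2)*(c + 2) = c^3 - 4*c^2 - 4*c + 16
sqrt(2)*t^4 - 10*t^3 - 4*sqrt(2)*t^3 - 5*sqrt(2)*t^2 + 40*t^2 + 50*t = t*(t - 5)*(t - 5*sqrt(2))*(sqrt(2)*t + sqrt(2))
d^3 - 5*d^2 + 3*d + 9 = (d - 3)^2*(d + 1)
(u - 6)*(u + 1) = u^2 - 5*u - 6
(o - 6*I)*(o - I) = o^2 - 7*I*o - 6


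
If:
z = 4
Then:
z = 4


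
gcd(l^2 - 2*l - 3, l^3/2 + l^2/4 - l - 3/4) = l + 1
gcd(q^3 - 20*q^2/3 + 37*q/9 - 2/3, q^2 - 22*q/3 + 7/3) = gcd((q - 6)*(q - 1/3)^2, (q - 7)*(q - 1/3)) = q - 1/3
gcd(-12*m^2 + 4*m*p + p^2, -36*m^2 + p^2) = 6*m + p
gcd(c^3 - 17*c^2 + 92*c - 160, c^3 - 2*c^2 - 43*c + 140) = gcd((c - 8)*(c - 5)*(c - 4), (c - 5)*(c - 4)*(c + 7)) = c^2 - 9*c + 20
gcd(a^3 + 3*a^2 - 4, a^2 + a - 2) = a^2 + a - 2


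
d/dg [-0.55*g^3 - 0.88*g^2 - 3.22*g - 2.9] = -1.65*g^2 - 1.76*g - 3.22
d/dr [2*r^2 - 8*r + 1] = 4*r - 8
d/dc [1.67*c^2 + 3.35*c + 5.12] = 3.34*c + 3.35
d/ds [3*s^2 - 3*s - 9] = 6*s - 3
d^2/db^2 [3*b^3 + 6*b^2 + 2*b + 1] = 18*b + 12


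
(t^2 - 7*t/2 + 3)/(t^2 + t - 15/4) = 2*(t - 2)/(2*t + 5)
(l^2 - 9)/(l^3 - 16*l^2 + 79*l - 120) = (l + 3)/(l^2 - 13*l + 40)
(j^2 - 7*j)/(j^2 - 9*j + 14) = j/(j - 2)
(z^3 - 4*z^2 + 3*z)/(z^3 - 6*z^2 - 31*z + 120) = z*(z - 1)/(z^2 - 3*z - 40)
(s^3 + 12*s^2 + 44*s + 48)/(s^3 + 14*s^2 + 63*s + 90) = (s^2 + 6*s + 8)/(s^2 + 8*s + 15)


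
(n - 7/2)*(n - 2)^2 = n^3 - 15*n^2/2 + 18*n - 14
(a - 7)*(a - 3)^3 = a^4 - 16*a^3 + 90*a^2 - 216*a + 189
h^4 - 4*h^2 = h^2*(h - 2)*(h + 2)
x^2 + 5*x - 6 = (x - 1)*(x + 6)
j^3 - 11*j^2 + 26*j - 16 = (j - 8)*(j - 2)*(j - 1)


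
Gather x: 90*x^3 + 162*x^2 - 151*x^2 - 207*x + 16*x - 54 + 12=90*x^3 + 11*x^2 - 191*x - 42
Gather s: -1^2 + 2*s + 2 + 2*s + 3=4*s + 4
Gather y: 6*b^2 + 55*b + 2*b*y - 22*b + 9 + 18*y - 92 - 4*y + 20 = 6*b^2 + 33*b + y*(2*b + 14) - 63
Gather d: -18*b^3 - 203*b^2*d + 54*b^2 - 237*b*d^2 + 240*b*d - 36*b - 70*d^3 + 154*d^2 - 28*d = -18*b^3 + 54*b^2 - 36*b - 70*d^3 + d^2*(154 - 237*b) + d*(-203*b^2 + 240*b - 28)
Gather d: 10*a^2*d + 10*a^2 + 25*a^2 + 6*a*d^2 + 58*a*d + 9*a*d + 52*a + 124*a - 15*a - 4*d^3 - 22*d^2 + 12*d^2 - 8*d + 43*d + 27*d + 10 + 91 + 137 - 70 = 35*a^2 + 161*a - 4*d^3 + d^2*(6*a - 10) + d*(10*a^2 + 67*a + 62) + 168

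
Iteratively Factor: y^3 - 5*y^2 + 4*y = (y)*(y^2 - 5*y + 4) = y*(y - 1)*(y - 4)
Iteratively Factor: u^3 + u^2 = (u)*(u^2 + u) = u^2*(u + 1)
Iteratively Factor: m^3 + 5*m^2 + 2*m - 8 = (m - 1)*(m^2 + 6*m + 8) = (m - 1)*(m + 4)*(m + 2)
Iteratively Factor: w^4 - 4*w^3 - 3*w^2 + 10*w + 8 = (w + 1)*(w^3 - 5*w^2 + 2*w + 8) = (w + 1)^2*(w^2 - 6*w + 8) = (w - 4)*(w + 1)^2*(w - 2)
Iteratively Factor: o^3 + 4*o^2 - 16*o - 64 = (o + 4)*(o^2 - 16) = (o + 4)^2*(o - 4)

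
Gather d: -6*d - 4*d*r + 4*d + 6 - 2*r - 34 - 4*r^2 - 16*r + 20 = d*(-4*r - 2) - 4*r^2 - 18*r - 8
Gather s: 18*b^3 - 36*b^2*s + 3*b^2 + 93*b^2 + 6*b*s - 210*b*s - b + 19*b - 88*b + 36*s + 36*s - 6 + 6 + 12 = 18*b^3 + 96*b^2 - 70*b + s*(-36*b^2 - 204*b + 72) + 12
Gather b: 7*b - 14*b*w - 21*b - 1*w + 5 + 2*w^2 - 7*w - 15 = b*(-14*w - 14) + 2*w^2 - 8*w - 10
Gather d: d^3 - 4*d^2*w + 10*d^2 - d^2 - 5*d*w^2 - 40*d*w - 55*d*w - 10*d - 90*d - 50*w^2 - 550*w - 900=d^3 + d^2*(9 - 4*w) + d*(-5*w^2 - 95*w - 100) - 50*w^2 - 550*w - 900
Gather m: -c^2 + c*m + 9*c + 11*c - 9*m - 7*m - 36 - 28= -c^2 + 20*c + m*(c - 16) - 64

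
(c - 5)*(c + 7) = c^2 + 2*c - 35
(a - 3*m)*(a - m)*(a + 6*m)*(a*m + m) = a^4*m + 2*a^3*m^2 + a^3*m - 21*a^2*m^3 + 2*a^2*m^2 + 18*a*m^4 - 21*a*m^3 + 18*m^4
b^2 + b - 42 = (b - 6)*(b + 7)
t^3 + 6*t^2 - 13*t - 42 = (t - 3)*(t + 2)*(t + 7)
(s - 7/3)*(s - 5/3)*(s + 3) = s^3 - s^2 - 73*s/9 + 35/3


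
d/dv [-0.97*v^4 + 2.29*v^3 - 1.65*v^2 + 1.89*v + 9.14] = -3.88*v^3 + 6.87*v^2 - 3.3*v + 1.89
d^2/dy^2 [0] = 0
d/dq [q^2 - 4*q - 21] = 2*q - 4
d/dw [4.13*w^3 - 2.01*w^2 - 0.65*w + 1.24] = 12.39*w^2 - 4.02*w - 0.65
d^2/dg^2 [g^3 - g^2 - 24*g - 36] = 6*g - 2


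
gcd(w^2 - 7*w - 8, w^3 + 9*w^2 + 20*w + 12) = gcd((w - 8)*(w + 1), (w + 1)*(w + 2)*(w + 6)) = w + 1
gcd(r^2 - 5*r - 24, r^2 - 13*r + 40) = r - 8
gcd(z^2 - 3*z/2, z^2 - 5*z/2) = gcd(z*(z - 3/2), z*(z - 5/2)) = z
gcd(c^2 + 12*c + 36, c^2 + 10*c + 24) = c + 6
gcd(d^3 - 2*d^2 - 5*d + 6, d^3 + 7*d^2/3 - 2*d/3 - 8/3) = d^2 + d - 2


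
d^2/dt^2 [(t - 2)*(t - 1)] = 2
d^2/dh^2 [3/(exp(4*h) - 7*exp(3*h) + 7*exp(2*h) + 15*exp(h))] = 3*((-16*exp(3*h) + 63*exp(2*h) - 28*exp(h) - 15)*(exp(3*h) - 7*exp(2*h) + 7*exp(h) + 15) + 2*(4*exp(3*h) - 21*exp(2*h) + 14*exp(h) + 15)^2)*exp(-h)/(exp(3*h) - 7*exp(2*h) + 7*exp(h) + 15)^3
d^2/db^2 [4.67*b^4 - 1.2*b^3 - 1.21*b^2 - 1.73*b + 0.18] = 56.04*b^2 - 7.2*b - 2.42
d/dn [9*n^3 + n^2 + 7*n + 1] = 27*n^2 + 2*n + 7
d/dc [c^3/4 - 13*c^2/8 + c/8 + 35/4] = 3*c^2/4 - 13*c/4 + 1/8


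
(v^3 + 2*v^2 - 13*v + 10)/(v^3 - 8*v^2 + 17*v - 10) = (v + 5)/(v - 5)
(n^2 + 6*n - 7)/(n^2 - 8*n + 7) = (n + 7)/(n - 7)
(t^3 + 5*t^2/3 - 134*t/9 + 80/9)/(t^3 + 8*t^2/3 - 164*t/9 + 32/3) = (t + 5)/(t + 6)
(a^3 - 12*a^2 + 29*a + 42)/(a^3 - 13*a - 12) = (a^2 - 13*a + 42)/(a^2 - a - 12)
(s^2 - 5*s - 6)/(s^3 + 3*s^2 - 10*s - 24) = (s^2 - 5*s - 6)/(s^3 + 3*s^2 - 10*s - 24)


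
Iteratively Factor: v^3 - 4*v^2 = (v)*(v^2 - 4*v) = v^2*(v - 4)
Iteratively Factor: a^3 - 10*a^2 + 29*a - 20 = (a - 1)*(a^2 - 9*a + 20) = (a - 4)*(a - 1)*(a - 5)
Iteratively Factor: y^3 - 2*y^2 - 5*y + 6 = (y + 2)*(y^2 - 4*y + 3) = (y - 3)*(y + 2)*(y - 1)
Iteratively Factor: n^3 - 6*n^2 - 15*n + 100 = (n - 5)*(n^2 - n - 20) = (n - 5)*(n + 4)*(n - 5)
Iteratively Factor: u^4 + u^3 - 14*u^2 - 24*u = (u + 2)*(u^3 - u^2 - 12*u) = (u + 2)*(u + 3)*(u^2 - 4*u) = (u - 4)*(u + 2)*(u + 3)*(u)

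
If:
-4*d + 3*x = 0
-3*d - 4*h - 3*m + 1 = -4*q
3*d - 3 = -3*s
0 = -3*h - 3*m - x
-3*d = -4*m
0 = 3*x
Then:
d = 0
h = 0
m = 0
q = -1/4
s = 1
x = 0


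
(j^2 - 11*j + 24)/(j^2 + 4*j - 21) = (j - 8)/(j + 7)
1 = 1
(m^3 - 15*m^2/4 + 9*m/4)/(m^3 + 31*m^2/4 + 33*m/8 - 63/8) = 2*m*(m - 3)/(2*m^2 + 17*m + 21)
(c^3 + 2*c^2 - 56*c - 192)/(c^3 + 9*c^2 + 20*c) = (c^2 - 2*c - 48)/(c*(c + 5))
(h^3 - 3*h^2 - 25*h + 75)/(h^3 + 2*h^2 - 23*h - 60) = (h^2 + 2*h - 15)/(h^2 + 7*h + 12)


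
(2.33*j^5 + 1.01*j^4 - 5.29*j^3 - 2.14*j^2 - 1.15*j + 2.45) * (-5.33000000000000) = -12.4189*j^5 - 5.3833*j^4 + 28.1957*j^3 + 11.4062*j^2 + 6.1295*j - 13.0585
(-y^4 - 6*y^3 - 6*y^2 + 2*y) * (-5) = 5*y^4 + 30*y^3 + 30*y^2 - 10*y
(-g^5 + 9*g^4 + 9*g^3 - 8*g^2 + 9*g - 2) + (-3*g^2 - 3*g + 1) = -g^5 + 9*g^4 + 9*g^3 - 11*g^2 + 6*g - 1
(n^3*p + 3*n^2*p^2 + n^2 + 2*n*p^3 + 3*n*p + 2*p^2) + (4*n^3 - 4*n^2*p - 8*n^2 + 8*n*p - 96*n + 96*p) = n^3*p + 4*n^3 + 3*n^2*p^2 - 4*n^2*p - 7*n^2 + 2*n*p^3 + 11*n*p - 96*n + 2*p^2 + 96*p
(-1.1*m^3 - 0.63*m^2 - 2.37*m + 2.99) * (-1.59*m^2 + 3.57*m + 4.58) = 1.749*m^5 - 2.9253*m^4 - 3.5188*m^3 - 16.1004*m^2 - 0.180300000000001*m + 13.6942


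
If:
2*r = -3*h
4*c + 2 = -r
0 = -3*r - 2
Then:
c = -1/3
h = 4/9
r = -2/3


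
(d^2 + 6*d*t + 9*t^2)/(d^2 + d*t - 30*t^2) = (d^2 + 6*d*t + 9*t^2)/(d^2 + d*t - 30*t^2)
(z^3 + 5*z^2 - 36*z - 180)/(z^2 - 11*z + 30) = (z^2 + 11*z + 30)/(z - 5)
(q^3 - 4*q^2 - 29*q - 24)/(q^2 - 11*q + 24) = (q^2 + 4*q + 3)/(q - 3)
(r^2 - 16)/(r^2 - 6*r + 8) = (r + 4)/(r - 2)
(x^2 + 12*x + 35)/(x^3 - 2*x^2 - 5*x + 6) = (x^2 + 12*x + 35)/(x^3 - 2*x^2 - 5*x + 6)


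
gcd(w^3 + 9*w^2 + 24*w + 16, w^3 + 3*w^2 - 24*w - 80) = w^2 + 8*w + 16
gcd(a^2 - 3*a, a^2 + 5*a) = a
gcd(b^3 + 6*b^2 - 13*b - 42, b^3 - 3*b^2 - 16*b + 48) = b - 3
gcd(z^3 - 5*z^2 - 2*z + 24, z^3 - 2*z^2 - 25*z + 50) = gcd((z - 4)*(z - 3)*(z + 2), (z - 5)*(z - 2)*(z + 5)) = 1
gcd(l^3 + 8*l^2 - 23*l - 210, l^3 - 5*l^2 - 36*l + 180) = l^2 + l - 30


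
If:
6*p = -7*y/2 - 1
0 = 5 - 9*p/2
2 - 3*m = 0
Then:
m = 2/3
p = 10/9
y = -46/21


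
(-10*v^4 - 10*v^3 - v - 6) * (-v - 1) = 10*v^5 + 20*v^4 + 10*v^3 + v^2 + 7*v + 6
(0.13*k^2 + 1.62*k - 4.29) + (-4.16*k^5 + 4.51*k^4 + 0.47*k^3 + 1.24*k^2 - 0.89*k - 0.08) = -4.16*k^5 + 4.51*k^4 + 0.47*k^3 + 1.37*k^2 + 0.73*k - 4.37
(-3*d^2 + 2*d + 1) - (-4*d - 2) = -3*d^2 + 6*d + 3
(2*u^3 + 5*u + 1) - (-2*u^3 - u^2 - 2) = 4*u^3 + u^2 + 5*u + 3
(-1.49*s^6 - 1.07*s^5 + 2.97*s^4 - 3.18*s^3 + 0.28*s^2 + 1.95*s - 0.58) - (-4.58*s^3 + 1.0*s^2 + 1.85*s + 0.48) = -1.49*s^6 - 1.07*s^5 + 2.97*s^4 + 1.4*s^3 - 0.72*s^2 + 0.0999999999999999*s - 1.06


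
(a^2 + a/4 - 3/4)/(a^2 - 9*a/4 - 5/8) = 2*(-4*a^2 - a + 3)/(-8*a^2 + 18*a + 5)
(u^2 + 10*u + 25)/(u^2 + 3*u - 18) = (u^2 + 10*u + 25)/(u^2 + 3*u - 18)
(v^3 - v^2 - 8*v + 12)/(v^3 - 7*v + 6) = (v - 2)/(v - 1)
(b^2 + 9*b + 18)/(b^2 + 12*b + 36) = (b + 3)/(b + 6)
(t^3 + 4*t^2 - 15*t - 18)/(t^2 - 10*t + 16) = (t^3 + 4*t^2 - 15*t - 18)/(t^2 - 10*t + 16)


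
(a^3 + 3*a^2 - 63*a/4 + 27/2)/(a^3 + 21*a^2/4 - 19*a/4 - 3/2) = (4*a^2 - 12*a + 9)/(4*a^2 - 3*a - 1)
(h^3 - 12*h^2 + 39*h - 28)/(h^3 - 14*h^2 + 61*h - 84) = (h - 1)/(h - 3)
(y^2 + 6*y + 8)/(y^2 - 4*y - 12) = (y + 4)/(y - 6)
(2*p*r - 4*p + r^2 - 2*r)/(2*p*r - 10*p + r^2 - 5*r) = (r - 2)/(r - 5)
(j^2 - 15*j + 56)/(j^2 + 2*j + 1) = (j^2 - 15*j + 56)/(j^2 + 2*j + 1)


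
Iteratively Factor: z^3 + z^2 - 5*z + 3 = (z - 1)*(z^2 + 2*z - 3) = (z - 1)^2*(z + 3)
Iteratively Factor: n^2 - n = (n - 1)*(n)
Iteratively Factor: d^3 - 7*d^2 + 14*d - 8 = (d - 4)*(d^2 - 3*d + 2) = (d - 4)*(d - 2)*(d - 1)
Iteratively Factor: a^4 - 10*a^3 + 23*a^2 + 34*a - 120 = (a + 2)*(a^3 - 12*a^2 + 47*a - 60) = (a - 4)*(a + 2)*(a^2 - 8*a + 15) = (a - 4)*(a - 3)*(a + 2)*(a - 5)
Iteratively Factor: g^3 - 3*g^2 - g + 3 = (g + 1)*(g^2 - 4*g + 3) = (g - 3)*(g + 1)*(g - 1)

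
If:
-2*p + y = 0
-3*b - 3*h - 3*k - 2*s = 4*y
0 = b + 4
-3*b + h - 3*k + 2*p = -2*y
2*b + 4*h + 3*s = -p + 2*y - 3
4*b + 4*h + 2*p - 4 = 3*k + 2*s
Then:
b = -4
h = 409/74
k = 500/111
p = -99/148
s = -943/148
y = -99/74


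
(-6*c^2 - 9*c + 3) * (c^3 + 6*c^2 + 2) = -6*c^5 - 45*c^4 - 51*c^3 + 6*c^2 - 18*c + 6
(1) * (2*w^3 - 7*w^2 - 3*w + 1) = 2*w^3 - 7*w^2 - 3*w + 1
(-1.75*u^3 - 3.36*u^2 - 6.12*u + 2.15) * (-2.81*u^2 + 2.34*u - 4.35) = 4.9175*u^5 + 5.3466*u^4 + 16.9473*u^3 - 5.7463*u^2 + 31.653*u - 9.3525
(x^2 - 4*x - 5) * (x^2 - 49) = x^4 - 4*x^3 - 54*x^2 + 196*x + 245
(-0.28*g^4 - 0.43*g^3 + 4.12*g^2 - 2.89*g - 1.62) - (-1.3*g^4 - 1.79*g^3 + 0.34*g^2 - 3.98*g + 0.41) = 1.02*g^4 + 1.36*g^3 + 3.78*g^2 + 1.09*g - 2.03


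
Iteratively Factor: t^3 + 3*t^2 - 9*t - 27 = (t - 3)*(t^2 + 6*t + 9) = (t - 3)*(t + 3)*(t + 3)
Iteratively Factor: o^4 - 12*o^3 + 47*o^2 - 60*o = (o - 3)*(o^3 - 9*o^2 + 20*o) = o*(o - 3)*(o^2 - 9*o + 20) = o*(o - 5)*(o - 3)*(o - 4)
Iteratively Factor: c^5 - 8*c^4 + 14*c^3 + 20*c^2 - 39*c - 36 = (c - 3)*(c^4 - 5*c^3 - c^2 + 17*c + 12) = (c - 3)^2*(c^3 - 2*c^2 - 7*c - 4) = (c - 4)*(c - 3)^2*(c^2 + 2*c + 1) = (c - 4)*(c - 3)^2*(c + 1)*(c + 1)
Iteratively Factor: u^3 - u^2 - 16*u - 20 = (u - 5)*(u^2 + 4*u + 4) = (u - 5)*(u + 2)*(u + 2)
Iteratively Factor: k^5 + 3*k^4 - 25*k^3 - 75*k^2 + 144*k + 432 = (k + 3)*(k^4 - 25*k^2 + 144) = (k - 4)*(k + 3)*(k^3 + 4*k^2 - 9*k - 36) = (k - 4)*(k + 3)^2*(k^2 + k - 12) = (k - 4)*(k - 3)*(k + 3)^2*(k + 4)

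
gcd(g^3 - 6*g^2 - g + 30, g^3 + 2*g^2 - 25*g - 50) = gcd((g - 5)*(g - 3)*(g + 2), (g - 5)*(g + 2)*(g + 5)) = g^2 - 3*g - 10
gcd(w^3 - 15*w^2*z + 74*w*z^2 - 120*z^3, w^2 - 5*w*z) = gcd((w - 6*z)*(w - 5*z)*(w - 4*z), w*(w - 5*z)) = -w + 5*z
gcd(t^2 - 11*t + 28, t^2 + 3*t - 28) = t - 4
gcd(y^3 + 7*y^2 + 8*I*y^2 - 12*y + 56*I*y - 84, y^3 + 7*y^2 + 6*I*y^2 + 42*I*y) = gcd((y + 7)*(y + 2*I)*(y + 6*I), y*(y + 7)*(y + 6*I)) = y^2 + y*(7 + 6*I) + 42*I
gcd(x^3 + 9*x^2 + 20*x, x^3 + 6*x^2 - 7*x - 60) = x^2 + 9*x + 20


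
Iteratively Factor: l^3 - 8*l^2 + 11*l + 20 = (l - 5)*(l^2 - 3*l - 4) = (l - 5)*(l - 4)*(l + 1)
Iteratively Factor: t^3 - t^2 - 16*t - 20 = (t + 2)*(t^2 - 3*t - 10) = (t + 2)^2*(t - 5)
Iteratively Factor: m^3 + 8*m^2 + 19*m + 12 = (m + 4)*(m^2 + 4*m + 3) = (m + 1)*(m + 4)*(m + 3)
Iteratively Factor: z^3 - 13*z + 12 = (z - 3)*(z^2 + 3*z - 4) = (z - 3)*(z - 1)*(z + 4)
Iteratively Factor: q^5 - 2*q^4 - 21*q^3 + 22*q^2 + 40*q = (q - 2)*(q^4 - 21*q^2 - 20*q) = q*(q - 2)*(q^3 - 21*q - 20) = q*(q - 5)*(q - 2)*(q^2 + 5*q + 4) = q*(q - 5)*(q - 2)*(q + 4)*(q + 1)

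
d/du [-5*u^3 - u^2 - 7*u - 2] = -15*u^2 - 2*u - 7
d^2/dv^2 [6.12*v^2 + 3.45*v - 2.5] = 12.2400000000000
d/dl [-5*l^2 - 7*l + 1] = -10*l - 7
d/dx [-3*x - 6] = -3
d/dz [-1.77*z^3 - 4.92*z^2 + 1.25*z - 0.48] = -5.31*z^2 - 9.84*z + 1.25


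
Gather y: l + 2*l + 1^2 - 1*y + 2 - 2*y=3*l - 3*y + 3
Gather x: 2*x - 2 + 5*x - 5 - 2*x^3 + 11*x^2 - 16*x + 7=-2*x^3 + 11*x^2 - 9*x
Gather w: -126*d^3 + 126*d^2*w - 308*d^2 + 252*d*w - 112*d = -126*d^3 - 308*d^2 - 112*d + w*(126*d^2 + 252*d)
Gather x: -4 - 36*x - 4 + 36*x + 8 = 0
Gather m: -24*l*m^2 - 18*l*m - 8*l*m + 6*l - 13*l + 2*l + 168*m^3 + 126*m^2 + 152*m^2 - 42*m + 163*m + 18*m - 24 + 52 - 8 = -5*l + 168*m^3 + m^2*(278 - 24*l) + m*(139 - 26*l) + 20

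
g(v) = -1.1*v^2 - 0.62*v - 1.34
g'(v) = -2.2*v - 0.62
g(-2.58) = -7.06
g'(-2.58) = 5.06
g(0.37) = -1.72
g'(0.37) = -1.43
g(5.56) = -38.79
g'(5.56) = -12.85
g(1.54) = -4.90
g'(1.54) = -4.01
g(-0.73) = -1.47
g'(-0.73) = 0.99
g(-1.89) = -4.10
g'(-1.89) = 3.54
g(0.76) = -2.45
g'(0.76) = -2.29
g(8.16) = -79.64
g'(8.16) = -18.57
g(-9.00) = -84.86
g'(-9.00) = 19.18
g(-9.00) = -84.86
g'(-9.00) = 19.18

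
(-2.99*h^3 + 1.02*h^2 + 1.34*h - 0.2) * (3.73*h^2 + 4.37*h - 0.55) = -11.1527*h^5 - 9.2617*h^4 + 11.1001*h^3 + 4.5488*h^2 - 1.611*h + 0.11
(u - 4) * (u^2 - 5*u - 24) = u^3 - 9*u^2 - 4*u + 96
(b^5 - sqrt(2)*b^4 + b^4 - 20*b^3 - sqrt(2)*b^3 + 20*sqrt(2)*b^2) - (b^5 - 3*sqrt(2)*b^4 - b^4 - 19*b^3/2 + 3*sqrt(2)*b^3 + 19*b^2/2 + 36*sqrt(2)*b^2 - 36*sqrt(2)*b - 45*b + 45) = 2*b^4 + 2*sqrt(2)*b^4 - 21*b^3/2 - 4*sqrt(2)*b^3 - 16*sqrt(2)*b^2 - 19*b^2/2 + 45*b + 36*sqrt(2)*b - 45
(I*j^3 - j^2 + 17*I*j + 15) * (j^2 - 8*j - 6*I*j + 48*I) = I*j^5 + 5*j^4 - 8*I*j^4 - 40*j^3 + 23*I*j^3 + 117*j^2 - 184*I*j^2 - 936*j - 90*I*j + 720*I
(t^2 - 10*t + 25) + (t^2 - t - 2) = 2*t^2 - 11*t + 23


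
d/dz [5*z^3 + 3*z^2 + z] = 15*z^2 + 6*z + 1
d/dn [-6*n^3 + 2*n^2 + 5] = 2*n*(2 - 9*n)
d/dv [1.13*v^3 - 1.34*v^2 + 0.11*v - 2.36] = 3.39*v^2 - 2.68*v + 0.11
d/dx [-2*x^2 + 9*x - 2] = 9 - 4*x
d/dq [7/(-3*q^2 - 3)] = 14*q/(3*(q^2 + 1)^2)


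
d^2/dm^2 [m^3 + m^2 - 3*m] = 6*m + 2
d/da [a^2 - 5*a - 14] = 2*a - 5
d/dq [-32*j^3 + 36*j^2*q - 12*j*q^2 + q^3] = 36*j^2 - 24*j*q + 3*q^2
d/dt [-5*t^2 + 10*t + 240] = 10 - 10*t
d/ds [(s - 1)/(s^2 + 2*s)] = (-s^2 + 2*s + 2)/(s^2*(s^2 + 4*s + 4))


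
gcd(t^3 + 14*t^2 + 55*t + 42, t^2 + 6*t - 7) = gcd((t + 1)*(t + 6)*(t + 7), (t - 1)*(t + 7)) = t + 7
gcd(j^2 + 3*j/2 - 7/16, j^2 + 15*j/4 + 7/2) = j + 7/4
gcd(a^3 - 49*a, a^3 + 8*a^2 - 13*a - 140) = a + 7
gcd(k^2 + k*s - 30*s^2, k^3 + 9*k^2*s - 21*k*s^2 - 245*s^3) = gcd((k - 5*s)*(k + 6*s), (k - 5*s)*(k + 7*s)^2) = -k + 5*s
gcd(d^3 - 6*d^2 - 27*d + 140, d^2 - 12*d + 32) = d - 4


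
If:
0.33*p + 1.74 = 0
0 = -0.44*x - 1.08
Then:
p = -5.27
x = -2.45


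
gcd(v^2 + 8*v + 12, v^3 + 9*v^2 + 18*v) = v + 6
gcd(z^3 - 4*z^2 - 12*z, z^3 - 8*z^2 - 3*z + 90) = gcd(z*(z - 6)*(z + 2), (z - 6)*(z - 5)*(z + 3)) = z - 6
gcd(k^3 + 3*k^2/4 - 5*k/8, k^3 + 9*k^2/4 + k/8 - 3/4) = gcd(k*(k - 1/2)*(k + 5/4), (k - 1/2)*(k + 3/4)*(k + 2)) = k - 1/2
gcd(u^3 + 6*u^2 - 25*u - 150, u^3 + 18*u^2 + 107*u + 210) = u^2 + 11*u + 30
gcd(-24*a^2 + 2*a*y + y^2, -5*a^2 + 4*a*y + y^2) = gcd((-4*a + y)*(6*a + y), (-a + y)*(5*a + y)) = 1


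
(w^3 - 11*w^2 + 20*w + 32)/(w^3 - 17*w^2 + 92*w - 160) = (w + 1)/(w - 5)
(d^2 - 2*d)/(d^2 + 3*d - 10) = d/(d + 5)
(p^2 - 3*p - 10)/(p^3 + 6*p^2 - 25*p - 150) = (p + 2)/(p^2 + 11*p + 30)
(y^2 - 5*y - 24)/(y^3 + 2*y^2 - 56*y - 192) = (y + 3)/(y^2 + 10*y + 24)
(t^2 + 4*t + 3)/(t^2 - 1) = (t + 3)/(t - 1)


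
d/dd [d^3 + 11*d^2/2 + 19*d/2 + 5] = 3*d^2 + 11*d + 19/2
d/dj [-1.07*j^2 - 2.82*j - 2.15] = -2.14*j - 2.82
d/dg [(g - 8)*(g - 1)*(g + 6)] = 3*g^2 - 6*g - 46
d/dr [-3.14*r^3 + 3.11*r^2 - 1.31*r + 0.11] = -9.42*r^2 + 6.22*r - 1.31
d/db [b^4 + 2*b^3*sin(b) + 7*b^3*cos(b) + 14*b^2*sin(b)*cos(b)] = b*(-7*b^2*sin(b) + 2*b^2*cos(b) + 4*b^2 + 6*b*sin(b) + 21*b*cos(b) + 14*b*cos(2*b) + 14*sin(2*b))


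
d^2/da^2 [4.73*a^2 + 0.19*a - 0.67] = 9.46000000000000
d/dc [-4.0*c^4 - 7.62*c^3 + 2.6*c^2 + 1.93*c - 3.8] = -16.0*c^3 - 22.86*c^2 + 5.2*c + 1.93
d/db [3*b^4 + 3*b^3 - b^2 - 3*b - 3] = 12*b^3 + 9*b^2 - 2*b - 3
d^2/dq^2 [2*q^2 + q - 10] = 4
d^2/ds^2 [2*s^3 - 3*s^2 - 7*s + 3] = 12*s - 6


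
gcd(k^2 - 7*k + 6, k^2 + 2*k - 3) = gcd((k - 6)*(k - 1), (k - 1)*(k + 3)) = k - 1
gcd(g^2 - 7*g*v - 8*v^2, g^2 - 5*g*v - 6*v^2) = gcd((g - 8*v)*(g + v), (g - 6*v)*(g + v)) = g + v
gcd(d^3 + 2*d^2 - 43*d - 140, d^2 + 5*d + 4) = d + 4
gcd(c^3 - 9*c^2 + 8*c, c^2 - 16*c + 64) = c - 8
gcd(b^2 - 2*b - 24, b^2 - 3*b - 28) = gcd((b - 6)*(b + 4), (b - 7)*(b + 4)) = b + 4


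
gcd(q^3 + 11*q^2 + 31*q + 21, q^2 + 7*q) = q + 7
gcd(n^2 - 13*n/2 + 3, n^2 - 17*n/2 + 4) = n - 1/2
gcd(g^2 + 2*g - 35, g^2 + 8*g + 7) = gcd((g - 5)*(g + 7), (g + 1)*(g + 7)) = g + 7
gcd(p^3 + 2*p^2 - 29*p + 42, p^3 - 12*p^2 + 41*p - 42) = p^2 - 5*p + 6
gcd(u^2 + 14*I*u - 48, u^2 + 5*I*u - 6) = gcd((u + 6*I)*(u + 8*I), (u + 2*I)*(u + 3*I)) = 1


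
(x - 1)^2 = x^2 - 2*x + 1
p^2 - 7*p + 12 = (p - 4)*(p - 3)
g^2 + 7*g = g*(g + 7)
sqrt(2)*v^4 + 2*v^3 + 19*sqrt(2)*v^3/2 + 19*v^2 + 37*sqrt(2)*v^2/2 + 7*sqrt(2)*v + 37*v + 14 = (v + 2)*(v + 7)*(v + sqrt(2))*(sqrt(2)*v + sqrt(2)/2)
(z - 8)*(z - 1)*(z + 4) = z^3 - 5*z^2 - 28*z + 32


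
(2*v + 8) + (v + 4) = 3*v + 12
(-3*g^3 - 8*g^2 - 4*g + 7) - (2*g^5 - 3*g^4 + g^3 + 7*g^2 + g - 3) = -2*g^5 + 3*g^4 - 4*g^3 - 15*g^2 - 5*g + 10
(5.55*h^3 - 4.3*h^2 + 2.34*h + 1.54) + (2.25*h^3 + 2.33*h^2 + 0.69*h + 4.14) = 7.8*h^3 - 1.97*h^2 + 3.03*h + 5.68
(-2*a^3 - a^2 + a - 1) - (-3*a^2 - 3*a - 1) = -2*a^3 + 2*a^2 + 4*a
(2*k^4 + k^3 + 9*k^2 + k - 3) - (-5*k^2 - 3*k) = 2*k^4 + k^3 + 14*k^2 + 4*k - 3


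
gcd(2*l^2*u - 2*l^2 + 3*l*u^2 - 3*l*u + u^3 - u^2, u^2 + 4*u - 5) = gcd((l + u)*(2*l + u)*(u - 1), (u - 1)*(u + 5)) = u - 1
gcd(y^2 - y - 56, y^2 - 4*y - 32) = y - 8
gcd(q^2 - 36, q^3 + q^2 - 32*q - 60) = q - 6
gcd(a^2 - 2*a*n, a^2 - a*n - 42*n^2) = 1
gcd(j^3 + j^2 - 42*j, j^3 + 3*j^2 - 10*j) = j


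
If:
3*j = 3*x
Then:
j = x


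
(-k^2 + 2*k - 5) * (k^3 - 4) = -k^5 + 2*k^4 - 5*k^3 + 4*k^2 - 8*k + 20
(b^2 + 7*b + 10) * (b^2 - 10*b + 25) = b^4 - 3*b^3 - 35*b^2 + 75*b + 250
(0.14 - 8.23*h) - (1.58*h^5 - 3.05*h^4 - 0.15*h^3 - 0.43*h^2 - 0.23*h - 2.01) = -1.58*h^5 + 3.05*h^4 + 0.15*h^3 + 0.43*h^2 - 8.0*h + 2.15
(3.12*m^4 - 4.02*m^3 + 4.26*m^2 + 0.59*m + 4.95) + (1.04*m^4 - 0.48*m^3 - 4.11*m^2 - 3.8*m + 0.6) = 4.16*m^4 - 4.5*m^3 + 0.149999999999999*m^2 - 3.21*m + 5.55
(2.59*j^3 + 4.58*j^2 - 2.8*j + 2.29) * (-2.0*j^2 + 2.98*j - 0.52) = -5.18*j^5 - 1.4418*j^4 + 17.9016*j^3 - 15.3056*j^2 + 8.2802*j - 1.1908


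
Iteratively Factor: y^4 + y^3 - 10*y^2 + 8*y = (y)*(y^3 + y^2 - 10*y + 8) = y*(y - 2)*(y^2 + 3*y - 4) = y*(y - 2)*(y + 4)*(y - 1)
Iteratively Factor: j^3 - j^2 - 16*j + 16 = (j - 1)*(j^2 - 16) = (j - 1)*(j + 4)*(j - 4)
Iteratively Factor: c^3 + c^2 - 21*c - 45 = (c + 3)*(c^2 - 2*c - 15) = (c + 3)^2*(c - 5)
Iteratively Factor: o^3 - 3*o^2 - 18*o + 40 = (o + 4)*(o^2 - 7*o + 10) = (o - 2)*(o + 4)*(o - 5)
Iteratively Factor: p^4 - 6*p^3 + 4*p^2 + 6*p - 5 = (p - 1)*(p^3 - 5*p^2 - p + 5) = (p - 5)*(p - 1)*(p^2 - 1) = (p - 5)*(p - 1)*(p + 1)*(p - 1)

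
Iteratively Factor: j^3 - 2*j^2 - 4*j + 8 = (j - 2)*(j^2 - 4) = (j - 2)^2*(j + 2)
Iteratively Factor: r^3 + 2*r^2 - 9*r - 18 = (r + 3)*(r^2 - r - 6) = (r + 2)*(r + 3)*(r - 3)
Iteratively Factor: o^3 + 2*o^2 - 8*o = (o + 4)*(o^2 - 2*o) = o*(o + 4)*(o - 2)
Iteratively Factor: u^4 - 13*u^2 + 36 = (u + 3)*(u^3 - 3*u^2 - 4*u + 12) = (u - 3)*(u + 3)*(u^2 - 4) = (u - 3)*(u + 2)*(u + 3)*(u - 2)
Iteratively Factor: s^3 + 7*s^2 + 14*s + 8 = (s + 1)*(s^2 + 6*s + 8) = (s + 1)*(s + 2)*(s + 4)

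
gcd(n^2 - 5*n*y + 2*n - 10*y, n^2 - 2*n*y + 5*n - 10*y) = 1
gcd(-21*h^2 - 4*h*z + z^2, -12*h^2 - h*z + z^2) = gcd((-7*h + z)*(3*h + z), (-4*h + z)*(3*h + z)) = 3*h + z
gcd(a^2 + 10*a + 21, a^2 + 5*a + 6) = a + 3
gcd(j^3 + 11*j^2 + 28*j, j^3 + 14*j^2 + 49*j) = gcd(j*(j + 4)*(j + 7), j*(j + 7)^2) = j^2 + 7*j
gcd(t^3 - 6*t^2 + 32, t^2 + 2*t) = t + 2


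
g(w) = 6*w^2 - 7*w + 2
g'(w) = 12*w - 7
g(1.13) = 1.75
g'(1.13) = 6.56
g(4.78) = 105.63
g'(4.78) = 50.36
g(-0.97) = 14.44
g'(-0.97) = -18.64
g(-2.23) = 47.45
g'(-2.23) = -33.76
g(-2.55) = 58.86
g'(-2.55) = -37.60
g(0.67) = 0.00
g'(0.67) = 1.04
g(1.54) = 5.45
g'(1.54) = 11.48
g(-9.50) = 610.00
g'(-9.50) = -121.00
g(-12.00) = 950.00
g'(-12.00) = -151.00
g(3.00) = 35.00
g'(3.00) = 29.00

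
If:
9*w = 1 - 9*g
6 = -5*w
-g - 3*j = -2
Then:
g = 59/45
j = 31/135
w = -6/5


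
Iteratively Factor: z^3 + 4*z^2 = (z)*(z^2 + 4*z) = z^2*(z + 4)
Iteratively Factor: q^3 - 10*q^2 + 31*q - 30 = (q - 2)*(q^2 - 8*q + 15) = (q - 3)*(q - 2)*(q - 5)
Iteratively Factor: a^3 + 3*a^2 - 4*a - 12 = (a + 3)*(a^2 - 4) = (a + 2)*(a + 3)*(a - 2)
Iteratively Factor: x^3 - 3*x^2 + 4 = (x - 2)*(x^2 - x - 2) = (x - 2)*(x + 1)*(x - 2)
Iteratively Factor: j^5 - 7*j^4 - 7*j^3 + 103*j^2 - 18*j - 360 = (j - 4)*(j^4 - 3*j^3 - 19*j^2 + 27*j + 90) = (j - 4)*(j - 3)*(j^3 - 19*j - 30) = (j - 4)*(j - 3)*(j + 2)*(j^2 - 2*j - 15) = (j - 4)*(j - 3)*(j + 2)*(j + 3)*(j - 5)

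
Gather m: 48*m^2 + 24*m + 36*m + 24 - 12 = 48*m^2 + 60*m + 12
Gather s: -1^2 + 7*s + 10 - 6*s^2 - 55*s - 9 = -6*s^2 - 48*s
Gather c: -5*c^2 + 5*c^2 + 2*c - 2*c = 0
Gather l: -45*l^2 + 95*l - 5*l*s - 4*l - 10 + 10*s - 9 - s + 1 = -45*l^2 + l*(91 - 5*s) + 9*s - 18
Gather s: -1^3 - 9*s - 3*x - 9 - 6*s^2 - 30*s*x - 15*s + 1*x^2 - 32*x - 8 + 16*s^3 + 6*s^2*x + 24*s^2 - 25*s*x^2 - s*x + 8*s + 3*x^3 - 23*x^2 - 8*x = 16*s^3 + s^2*(6*x + 18) + s*(-25*x^2 - 31*x - 16) + 3*x^3 - 22*x^2 - 43*x - 18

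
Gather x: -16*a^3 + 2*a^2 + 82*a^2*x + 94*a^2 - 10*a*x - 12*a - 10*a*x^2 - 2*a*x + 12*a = -16*a^3 + 96*a^2 - 10*a*x^2 + x*(82*a^2 - 12*a)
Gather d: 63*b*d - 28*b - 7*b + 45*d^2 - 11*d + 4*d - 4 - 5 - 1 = -35*b + 45*d^2 + d*(63*b - 7) - 10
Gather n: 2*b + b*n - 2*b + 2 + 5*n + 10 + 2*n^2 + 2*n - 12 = 2*n^2 + n*(b + 7)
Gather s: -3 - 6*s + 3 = -6*s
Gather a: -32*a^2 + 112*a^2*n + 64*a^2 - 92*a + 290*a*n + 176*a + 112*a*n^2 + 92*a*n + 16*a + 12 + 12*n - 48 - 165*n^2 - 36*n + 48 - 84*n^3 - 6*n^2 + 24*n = a^2*(112*n + 32) + a*(112*n^2 + 382*n + 100) - 84*n^3 - 171*n^2 + 12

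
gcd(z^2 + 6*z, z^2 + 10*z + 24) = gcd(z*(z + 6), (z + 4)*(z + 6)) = z + 6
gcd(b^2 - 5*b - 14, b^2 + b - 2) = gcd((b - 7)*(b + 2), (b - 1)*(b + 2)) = b + 2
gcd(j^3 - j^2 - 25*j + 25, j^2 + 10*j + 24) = 1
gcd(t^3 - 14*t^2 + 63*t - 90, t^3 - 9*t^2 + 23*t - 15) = t^2 - 8*t + 15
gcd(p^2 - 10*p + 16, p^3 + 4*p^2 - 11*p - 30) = 1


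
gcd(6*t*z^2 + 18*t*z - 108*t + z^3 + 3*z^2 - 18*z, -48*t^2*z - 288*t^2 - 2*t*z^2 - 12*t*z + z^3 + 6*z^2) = 6*t*z + 36*t + z^2 + 6*z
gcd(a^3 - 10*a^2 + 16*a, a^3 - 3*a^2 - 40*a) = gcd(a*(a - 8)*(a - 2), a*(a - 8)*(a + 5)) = a^2 - 8*a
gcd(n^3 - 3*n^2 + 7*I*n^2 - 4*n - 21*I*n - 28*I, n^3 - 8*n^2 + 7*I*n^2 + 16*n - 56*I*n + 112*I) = n^2 + n*(-4 + 7*I) - 28*I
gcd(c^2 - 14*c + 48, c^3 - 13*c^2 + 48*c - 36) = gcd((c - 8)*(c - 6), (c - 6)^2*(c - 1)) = c - 6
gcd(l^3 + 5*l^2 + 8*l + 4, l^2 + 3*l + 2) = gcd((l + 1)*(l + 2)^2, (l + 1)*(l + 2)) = l^2 + 3*l + 2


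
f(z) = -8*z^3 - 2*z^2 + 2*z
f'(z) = -24*z^2 - 4*z + 2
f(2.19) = -89.24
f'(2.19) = -121.87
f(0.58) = -1.07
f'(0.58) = -8.39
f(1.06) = -9.66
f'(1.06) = -29.21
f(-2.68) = 134.27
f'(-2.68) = -159.66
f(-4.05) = 490.54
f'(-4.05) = -375.46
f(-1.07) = 5.37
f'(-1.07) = -21.20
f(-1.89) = 43.09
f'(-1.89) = -76.17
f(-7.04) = 2678.11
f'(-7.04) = -1159.32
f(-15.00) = 26520.00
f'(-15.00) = -5338.00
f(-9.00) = 5652.00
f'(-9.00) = -1906.00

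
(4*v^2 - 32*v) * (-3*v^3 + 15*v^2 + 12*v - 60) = -12*v^5 + 156*v^4 - 432*v^3 - 624*v^2 + 1920*v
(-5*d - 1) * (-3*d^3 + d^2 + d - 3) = 15*d^4 - 2*d^3 - 6*d^2 + 14*d + 3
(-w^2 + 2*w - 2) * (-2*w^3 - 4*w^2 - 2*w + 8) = 2*w^5 - 2*w^3 - 4*w^2 + 20*w - 16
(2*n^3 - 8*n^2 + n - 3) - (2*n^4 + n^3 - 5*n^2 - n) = -2*n^4 + n^3 - 3*n^2 + 2*n - 3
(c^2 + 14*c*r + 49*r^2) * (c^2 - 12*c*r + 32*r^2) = c^4 + 2*c^3*r - 87*c^2*r^2 - 140*c*r^3 + 1568*r^4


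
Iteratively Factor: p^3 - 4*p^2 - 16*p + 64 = (p - 4)*(p^2 - 16) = (p - 4)*(p + 4)*(p - 4)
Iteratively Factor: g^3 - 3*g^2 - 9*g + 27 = (g - 3)*(g^2 - 9) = (g - 3)^2*(g + 3)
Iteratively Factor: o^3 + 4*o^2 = (o)*(o^2 + 4*o) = o*(o + 4)*(o)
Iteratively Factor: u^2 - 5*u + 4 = (u - 4)*(u - 1)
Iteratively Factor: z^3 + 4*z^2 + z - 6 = (z + 3)*(z^2 + z - 2) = (z - 1)*(z + 3)*(z + 2)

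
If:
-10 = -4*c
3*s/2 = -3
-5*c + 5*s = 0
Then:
No Solution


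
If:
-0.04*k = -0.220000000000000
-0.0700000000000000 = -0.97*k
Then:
No Solution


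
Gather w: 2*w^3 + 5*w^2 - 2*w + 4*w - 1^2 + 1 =2*w^3 + 5*w^2 + 2*w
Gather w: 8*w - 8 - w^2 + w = -w^2 + 9*w - 8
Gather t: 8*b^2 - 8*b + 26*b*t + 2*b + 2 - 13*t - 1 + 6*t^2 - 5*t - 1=8*b^2 - 6*b + 6*t^2 + t*(26*b - 18)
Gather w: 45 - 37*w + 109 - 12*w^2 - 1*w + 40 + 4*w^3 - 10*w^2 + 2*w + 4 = 4*w^3 - 22*w^2 - 36*w + 198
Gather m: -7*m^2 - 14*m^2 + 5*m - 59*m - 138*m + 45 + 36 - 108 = -21*m^2 - 192*m - 27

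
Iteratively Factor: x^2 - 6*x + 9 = (x - 3)*(x - 3)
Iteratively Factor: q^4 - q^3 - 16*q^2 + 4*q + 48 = (q - 2)*(q^3 + q^2 - 14*q - 24) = (q - 2)*(q + 2)*(q^2 - q - 12) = (q - 4)*(q - 2)*(q + 2)*(q + 3)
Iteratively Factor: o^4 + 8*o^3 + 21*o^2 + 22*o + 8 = (o + 4)*(o^3 + 4*o^2 + 5*o + 2) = (o + 1)*(o + 4)*(o^2 + 3*o + 2) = (o + 1)^2*(o + 4)*(o + 2)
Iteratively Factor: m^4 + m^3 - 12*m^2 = (m + 4)*(m^3 - 3*m^2) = (m - 3)*(m + 4)*(m^2) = m*(m - 3)*(m + 4)*(m)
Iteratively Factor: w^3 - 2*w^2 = (w)*(w^2 - 2*w) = w^2*(w - 2)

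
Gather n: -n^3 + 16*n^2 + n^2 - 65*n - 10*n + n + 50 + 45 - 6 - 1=-n^3 + 17*n^2 - 74*n + 88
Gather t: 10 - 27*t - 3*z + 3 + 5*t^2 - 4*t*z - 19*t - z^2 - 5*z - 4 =5*t^2 + t*(-4*z - 46) - z^2 - 8*z + 9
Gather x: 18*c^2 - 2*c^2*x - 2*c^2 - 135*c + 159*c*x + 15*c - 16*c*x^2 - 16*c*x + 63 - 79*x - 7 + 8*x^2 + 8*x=16*c^2 - 120*c + x^2*(8 - 16*c) + x*(-2*c^2 + 143*c - 71) + 56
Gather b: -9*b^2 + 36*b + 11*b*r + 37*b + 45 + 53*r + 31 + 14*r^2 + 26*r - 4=-9*b^2 + b*(11*r + 73) + 14*r^2 + 79*r + 72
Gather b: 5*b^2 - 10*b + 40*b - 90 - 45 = 5*b^2 + 30*b - 135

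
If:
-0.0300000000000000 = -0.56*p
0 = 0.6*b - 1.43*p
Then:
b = 0.13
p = 0.05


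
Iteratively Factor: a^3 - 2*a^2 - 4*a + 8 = (a - 2)*(a^2 - 4) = (a - 2)^2*(a + 2)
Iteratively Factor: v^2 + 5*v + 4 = (v + 4)*(v + 1)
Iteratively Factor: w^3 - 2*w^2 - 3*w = (w - 3)*(w^2 + w) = (w - 3)*(w + 1)*(w)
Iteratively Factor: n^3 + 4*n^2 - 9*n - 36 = (n + 3)*(n^2 + n - 12) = (n - 3)*(n + 3)*(n + 4)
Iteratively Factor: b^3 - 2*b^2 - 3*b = (b + 1)*(b^2 - 3*b) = b*(b + 1)*(b - 3)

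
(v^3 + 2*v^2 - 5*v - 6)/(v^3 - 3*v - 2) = (v + 3)/(v + 1)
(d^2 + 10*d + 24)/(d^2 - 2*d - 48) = (d + 4)/(d - 8)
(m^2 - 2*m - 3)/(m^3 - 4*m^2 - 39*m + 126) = (m + 1)/(m^2 - m - 42)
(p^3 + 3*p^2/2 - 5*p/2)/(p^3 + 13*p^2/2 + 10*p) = (p - 1)/(p + 4)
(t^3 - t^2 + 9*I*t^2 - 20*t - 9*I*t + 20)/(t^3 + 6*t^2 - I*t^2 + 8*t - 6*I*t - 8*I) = (t^3 + t^2*(-1 + 9*I) + t*(-20 - 9*I) + 20)/(t^3 + t^2*(6 - I) + t*(8 - 6*I) - 8*I)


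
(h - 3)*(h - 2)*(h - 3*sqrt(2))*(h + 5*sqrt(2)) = h^4 - 5*h^3 + 2*sqrt(2)*h^3 - 24*h^2 - 10*sqrt(2)*h^2 + 12*sqrt(2)*h + 150*h - 180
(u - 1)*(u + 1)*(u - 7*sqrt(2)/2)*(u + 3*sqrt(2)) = u^4 - sqrt(2)*u^3/2 - 22*u^2 + sqrt(2)*u/2 + 21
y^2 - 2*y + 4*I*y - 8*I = (y - 2)*(y + 4*I)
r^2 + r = r*(r + 1)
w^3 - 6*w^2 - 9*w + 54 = (w - 6)*(w - 3)*(w + 3)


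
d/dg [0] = 0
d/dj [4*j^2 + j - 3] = 8*j + 1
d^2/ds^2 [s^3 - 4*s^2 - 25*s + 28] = 6*s - 8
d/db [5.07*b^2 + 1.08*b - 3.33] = 10.14*b + 1.08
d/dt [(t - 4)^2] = 2*t - 8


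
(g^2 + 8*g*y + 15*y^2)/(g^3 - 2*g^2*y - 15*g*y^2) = (-g - 5*y)/(g*(-g + 5*y))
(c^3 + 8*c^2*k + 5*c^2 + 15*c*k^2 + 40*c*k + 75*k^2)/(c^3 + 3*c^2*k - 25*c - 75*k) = (c + 5*k)/(c - 5)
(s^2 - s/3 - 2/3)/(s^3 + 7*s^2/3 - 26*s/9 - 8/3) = 3*(s - 1)/(3*s^2 + 5*s - 12)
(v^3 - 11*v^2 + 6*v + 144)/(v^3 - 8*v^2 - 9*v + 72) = (v - 6)/(v - 3)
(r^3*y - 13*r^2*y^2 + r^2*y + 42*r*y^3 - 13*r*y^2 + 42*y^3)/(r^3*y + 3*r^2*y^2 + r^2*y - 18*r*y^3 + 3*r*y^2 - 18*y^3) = (-r^2 + 13*r*y - 42*y^2)/(-r^2 - 3*r*y + 18*y^2)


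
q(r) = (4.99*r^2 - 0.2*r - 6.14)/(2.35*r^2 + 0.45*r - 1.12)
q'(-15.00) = 0.00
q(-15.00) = 2.15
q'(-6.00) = -0.00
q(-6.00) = 2.16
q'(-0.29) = -1.72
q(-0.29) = 5.38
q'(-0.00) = 2.38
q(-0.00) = 5.48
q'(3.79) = 0.09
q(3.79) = 1.89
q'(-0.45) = -6.17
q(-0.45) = 5.95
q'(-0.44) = -5.73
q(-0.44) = 5.89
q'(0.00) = 2.38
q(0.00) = 5.48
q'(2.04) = 0.55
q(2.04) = 1.48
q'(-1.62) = -0.99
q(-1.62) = 1.69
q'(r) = (-4.7*r - 0.45)*(4.99*r^2 - 0.2*r - 6.14)/(2.35*r^2 + 0.45*r - 1.12)^2 + (9.98*r - 0.2)/(2.35*r^2 + 0.45*r - 1.12) = (2.7155*r^2 + 17.6804*r + 2.987)/(5.5225*r^4 + 2.115*r^3 - 5.0615*r^2 - 1.008*r + 1.2544)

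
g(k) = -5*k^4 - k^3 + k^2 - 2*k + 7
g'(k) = -20*k^3 - 3*k^2 + 2*k - 2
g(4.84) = -2836.43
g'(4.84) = -2330.19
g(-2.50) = -161.44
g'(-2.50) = 286.75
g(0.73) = 4.26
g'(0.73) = -9.92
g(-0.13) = 7.28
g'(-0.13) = -2.27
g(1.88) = -62.33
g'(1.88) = -141.74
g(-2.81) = -269.04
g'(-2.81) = 412.45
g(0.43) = 6.07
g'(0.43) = -3.28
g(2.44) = -183.68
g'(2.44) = -305.52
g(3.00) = -422.00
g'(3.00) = -563.00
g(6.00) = -6665.00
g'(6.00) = -4418.00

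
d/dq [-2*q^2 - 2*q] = -4*q - 2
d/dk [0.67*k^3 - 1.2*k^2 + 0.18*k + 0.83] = 2.01*k^2 - 2.4*k + 0.18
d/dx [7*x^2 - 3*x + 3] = 14*x - 3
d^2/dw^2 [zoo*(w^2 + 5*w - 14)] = zoo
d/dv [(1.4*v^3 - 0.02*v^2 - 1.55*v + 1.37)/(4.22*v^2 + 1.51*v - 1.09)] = (5.908*v^4 + 4.228*v^3 + 1.9328*v^2 - 11.5192*v - 0.3792)/(17.8084*v^4 + 12.7444*v^3 - 6.9195*v^2 - 3.2918*v + 1.1881)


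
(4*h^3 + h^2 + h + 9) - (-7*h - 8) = 4*h^3 + h^2 + 8*h + 17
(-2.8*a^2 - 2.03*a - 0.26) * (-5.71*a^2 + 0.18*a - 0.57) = 15.988*a^4 + 11.0873*a^3 + 2.7152*a^2 + 1.1103*a + 0.1482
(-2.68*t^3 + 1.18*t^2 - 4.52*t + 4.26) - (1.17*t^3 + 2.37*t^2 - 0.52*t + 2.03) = -3.85*t^3 - 1.19*t^2 - 4.0*t + 2.23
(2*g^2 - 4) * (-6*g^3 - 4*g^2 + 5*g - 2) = -12*g^5 - 8*g^4 + 34*g^3 + 12*g^2 - 20*g + 8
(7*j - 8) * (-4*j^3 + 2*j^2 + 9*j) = -28*j^4 + 46*j^3 + 47*j^2 - 72*j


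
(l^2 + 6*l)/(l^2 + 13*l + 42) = l/(l + 7)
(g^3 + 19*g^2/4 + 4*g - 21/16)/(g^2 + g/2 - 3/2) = (8*g^2 + 26*g - 7)/(8*(g - 1))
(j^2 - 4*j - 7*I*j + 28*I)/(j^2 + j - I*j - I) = (j^2 - 4*j - 7*I*j + 28*I)/(j^2 + j - I*j - I)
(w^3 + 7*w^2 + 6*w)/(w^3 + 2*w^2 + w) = (w + 6)/(w + 1)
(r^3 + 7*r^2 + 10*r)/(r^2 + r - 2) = r*(r + 5)/(r - 1)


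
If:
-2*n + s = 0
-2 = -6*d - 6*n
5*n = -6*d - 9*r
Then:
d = 1/3 - s/2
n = s/2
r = s/18 - 2/9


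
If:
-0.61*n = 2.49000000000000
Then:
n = -4.08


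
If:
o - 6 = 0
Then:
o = 6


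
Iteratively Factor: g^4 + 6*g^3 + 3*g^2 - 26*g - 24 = (g - 2)*(g^3 + 8*g^2 + 19*g + 12) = (g - 2)*(g + 3)*(g^2 + 5*g + 4) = (g - 2)*(g + 3)*(g + 4)*(g + 1)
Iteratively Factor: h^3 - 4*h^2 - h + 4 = (h - 1)*(h^2 - 3*h - 4) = (h - 1)*(h + 1)*(h - 4)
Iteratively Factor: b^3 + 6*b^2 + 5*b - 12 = (b - 1)*(b^2 + 7*b + 12) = (b - 1)*(b + 4)*(b + 3)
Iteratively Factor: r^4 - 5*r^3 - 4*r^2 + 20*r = (r - 2)*(r^3 - 3*r^2 - 10*r) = r*(r - 2)*(r^2 - 3*r - 10) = r*(r - 2)*(r + 2)*(r - 5)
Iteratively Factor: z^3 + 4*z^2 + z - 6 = (z + 2)*(z^2 + 2*z - 3) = (z - 1)*(z + 2)*(z + 3)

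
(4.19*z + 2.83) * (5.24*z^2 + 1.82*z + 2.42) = 21.9556*z^3 + 22.455*z^2 + 15.2904*z + 6.8486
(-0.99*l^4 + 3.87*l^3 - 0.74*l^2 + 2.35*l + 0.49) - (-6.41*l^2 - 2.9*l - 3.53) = -0.99*l^4 + 3.87*l^3 + 5.67*l^2 + 5.25*l + 4.02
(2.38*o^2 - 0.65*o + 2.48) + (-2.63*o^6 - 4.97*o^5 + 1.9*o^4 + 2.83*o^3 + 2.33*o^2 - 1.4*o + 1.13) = -2.63*o^6 - 4.97*o^5 + 1.9*o^4 + 2.83*o^3 + 4.71*o^2 - 2.05*o + 3.61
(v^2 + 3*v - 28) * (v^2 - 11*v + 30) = v^4 - 8*v^3 - 31*v^2 + 398*v - 840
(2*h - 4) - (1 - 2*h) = 4*h - 5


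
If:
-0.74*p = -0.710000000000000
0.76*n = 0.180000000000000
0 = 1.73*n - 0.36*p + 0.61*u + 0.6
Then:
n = 0.24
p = 0.96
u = -1.09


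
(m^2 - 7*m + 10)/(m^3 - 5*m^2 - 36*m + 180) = (m - 2)/(m^2 - 36)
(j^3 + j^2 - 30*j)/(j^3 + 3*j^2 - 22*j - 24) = j*(j - 5)/(j^2 - 3*j - 4)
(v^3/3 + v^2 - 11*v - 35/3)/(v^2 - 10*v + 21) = (v^3 + 3*v^2 - 33*v - 35)/(3*(v^2 - 10*v + 21))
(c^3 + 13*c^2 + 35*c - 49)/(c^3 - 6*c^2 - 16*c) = (-c^3 - 13*c^2 - 35*c + 49)/(c*(-c^2 + 6*c + 16))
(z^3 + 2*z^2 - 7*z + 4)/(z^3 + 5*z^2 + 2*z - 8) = (z - 1)/(z + 2)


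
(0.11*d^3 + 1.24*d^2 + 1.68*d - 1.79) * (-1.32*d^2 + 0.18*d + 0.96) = -0.1452*d^5 - 1.617*d^4 - 1.8888*d^3 + 3.8556*d^2 + 1.2906*d - 1.7184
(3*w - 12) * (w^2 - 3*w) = 3*w^3 - 21*w^2 + 36*w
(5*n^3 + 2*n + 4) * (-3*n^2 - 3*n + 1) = -15*n^5 - 15*n^4 - n^3 - 18*n^2 - 10*n + 4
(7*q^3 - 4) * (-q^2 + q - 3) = -7*q^5 + 7*q^4 - 21*q^3 + 4*q^2 - 4*q + 12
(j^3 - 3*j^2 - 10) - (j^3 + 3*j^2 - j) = -6*j^2 + j - 10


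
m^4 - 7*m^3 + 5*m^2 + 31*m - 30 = (m - 5)*(m - 3)*(m - 1)*(m + 2)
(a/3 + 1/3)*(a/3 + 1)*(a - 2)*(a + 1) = a^4/9 + a^3/3 - a^2/3 - 11*a/9 - 2/3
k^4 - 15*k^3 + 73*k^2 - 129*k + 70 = (k - 7)*(k - 5)*(k - 2)*(k - 1)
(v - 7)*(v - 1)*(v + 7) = v^3 - v^2 - 49*v + 49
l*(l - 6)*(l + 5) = l^3 - l^2 - 30*l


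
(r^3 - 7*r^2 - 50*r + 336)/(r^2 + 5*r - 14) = (r^2 - 14*r + 48)/(r - 2)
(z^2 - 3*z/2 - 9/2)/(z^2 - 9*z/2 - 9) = (z - 3)/(z - 6)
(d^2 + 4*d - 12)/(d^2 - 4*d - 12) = (-d^2 - 4*d + 12)/(-d^2 + 4*d + 12)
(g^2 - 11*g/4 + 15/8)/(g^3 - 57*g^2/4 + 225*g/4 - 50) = (g - 3/2)/(g^2 - 13*g + 40)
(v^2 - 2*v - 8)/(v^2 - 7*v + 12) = (v + 2)/(v - 3)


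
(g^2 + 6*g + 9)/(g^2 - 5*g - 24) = (g + 3)/(g - 8)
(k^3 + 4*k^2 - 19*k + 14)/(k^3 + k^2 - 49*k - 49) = (k^2 - 3*k + 2)/(k^2 - 6*k - 7)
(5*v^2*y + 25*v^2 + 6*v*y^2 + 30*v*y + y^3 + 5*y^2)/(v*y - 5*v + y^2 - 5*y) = (5*v*y + 25*v + y^2 + 5*y)/(y - 5)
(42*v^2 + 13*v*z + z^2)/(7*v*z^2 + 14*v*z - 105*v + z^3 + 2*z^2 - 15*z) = (6*v + z)/(z^2 + 2*z - 15)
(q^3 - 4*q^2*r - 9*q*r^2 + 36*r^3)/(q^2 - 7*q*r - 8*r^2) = (-q^3 + 4*q^2*r + 9*q*r^2 - 36*r^3)/(-q^2 + 7*q*r + 8*r^2)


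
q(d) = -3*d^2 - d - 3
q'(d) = -6*d - 1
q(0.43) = -3.98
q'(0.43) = -3.58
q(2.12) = -18.60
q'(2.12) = -13.72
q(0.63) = -4.82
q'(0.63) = -4.78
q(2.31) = -21.32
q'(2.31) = -14.86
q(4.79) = -76.62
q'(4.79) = -29.74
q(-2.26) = -16.06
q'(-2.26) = 12.56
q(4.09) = -57.27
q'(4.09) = -25.54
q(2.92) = -31.50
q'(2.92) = -18.52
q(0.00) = -3.00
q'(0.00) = -1.00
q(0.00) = -3.00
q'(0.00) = -1.00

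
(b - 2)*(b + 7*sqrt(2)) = b^2 - 2*b + 7*sqrt(2)*b - 14*sqrt(2)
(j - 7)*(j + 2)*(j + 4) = j^3 - j^2 - 34*j - 56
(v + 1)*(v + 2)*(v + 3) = v^3 + 6*v^2 + 11*v + 6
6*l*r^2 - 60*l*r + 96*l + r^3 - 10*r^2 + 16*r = (6*l + r)*(r - 8)*(r - 2)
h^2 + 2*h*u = h*(h + 2*u)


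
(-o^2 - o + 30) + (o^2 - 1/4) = 119/4 - o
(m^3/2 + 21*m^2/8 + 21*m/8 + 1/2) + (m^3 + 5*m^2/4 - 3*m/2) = 3*m^3/2 + 31*m^2/8 + 9*m/8 + 1/2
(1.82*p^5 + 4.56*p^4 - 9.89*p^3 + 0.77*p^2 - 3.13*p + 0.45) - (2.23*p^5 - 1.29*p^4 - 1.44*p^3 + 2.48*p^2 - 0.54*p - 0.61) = -0.41*p^5 + 5.85*p^4 - 8.45*p^3 - 1.71*p^2 - 2.59*p + 1.06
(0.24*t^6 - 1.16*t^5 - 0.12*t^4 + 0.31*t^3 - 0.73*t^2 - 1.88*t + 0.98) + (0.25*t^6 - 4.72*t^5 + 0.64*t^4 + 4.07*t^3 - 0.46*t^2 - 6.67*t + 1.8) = 0.49*t^6 - 5.88*t^5 + 0.52*t^4 + 4.38*t^3 - 1.19*t^2 - 8.55*t + 2.78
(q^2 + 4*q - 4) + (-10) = q^2 + 4*q - 14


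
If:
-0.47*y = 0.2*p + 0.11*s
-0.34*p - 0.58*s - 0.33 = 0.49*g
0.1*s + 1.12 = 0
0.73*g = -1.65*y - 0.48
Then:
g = 4.55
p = 11.58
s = -11.20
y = -2.30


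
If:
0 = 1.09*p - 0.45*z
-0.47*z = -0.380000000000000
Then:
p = 0.33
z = 0.81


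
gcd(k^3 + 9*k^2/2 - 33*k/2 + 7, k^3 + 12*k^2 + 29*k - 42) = k + 7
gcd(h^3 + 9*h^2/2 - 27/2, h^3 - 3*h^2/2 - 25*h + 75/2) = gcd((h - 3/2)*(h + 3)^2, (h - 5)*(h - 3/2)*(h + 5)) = h - 3/2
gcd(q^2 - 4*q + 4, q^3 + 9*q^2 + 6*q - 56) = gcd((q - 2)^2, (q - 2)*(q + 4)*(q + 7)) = q - 2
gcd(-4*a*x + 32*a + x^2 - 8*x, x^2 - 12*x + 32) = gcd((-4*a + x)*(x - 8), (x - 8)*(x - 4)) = x - 8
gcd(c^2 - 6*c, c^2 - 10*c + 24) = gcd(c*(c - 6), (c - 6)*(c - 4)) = c - 6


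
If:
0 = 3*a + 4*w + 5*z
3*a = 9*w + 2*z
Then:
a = -37*z/39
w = -7*z/13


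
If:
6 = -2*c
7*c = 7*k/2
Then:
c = -3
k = -6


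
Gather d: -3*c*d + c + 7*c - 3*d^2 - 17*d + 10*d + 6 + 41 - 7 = 8*c - 3*d^2 + d*(-3*c - 7) + 40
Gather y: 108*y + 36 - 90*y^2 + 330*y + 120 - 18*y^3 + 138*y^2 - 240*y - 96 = -18*y^3 + 48*y^2 + 198*y + 60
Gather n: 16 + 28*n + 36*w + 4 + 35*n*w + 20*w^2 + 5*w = n*(35*w + 28) + 20*w^2 + 41*w + 20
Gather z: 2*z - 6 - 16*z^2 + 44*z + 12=-16*z^2 + 46*z + 6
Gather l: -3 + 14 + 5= 16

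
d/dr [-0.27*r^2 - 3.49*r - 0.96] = -0.54*r - 3.49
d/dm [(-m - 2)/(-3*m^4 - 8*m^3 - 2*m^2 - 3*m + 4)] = (3*m^4 + 8*m^3 + 2*m^2 + 3*m - (m + 2)*(12*m^3 + 24*m^2 + 4*m + 3) - 4)/(3*m^4 + 8*m^3 + 2*m^2 + 3*m - 4)^2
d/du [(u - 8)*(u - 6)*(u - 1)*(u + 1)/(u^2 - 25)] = 2*(u^5 - 7*u^4 - 50*u^3 + 518*u^2 - 1127*u - 175)/(u^4 - 50*u^2 + 625)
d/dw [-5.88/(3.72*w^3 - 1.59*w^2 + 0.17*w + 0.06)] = (65.6208*w^2 - 18.6984*w + 0.9996)/(3.72*w^3 - 1.59*w^2 + 0.17*w + 0.06)^2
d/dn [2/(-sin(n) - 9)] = 2*cos(n)/(sin(n) + 9)^2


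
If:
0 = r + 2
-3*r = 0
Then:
No Solution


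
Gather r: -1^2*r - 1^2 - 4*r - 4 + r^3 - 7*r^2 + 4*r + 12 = r^3 - 7*r^2 - r + 7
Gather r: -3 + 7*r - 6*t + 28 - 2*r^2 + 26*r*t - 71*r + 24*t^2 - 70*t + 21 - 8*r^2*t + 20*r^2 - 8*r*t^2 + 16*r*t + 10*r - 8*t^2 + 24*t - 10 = r^2*(18 - 8*t) + r*(-8*t^2 + 42*t - 54) + 16*t^2 - 52*t + 36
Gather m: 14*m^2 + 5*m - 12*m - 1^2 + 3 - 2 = 14*m^2 - 7*m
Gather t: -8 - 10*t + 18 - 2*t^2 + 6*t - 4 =-2*t^2 - 4*t + 6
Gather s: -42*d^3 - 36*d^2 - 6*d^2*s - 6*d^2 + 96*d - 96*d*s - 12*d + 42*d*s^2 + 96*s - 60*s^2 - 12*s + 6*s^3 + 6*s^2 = -42*d^3 - 42*d^2 + 84*d + 6*s^3 + s^2*(42*d - 54) + s*(-6*d^2 - 96*d + 84)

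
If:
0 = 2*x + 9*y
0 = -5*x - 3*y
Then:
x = 0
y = 0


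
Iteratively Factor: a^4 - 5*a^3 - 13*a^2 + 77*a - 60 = (a - 5)*(a^3 - 13*a + 12) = (a - 5)*(a + 4)*(a^2 - 4*a + 3) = (a - 5)*(a - 3)*(a + 4)*(a - 1)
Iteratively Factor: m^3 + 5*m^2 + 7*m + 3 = (m + 1)*(m^2 + 4*m + 3) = (m + 1)^2*(m + 3)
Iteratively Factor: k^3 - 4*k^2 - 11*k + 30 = (k - 2)*(k^2 - 2*k - 15) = (k - 2)*(k + 3)*(k - 5)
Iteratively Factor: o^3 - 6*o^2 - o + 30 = (o - 5)*(o^2 - o - 6) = (o - 5)*(o - 3)*(o + 2)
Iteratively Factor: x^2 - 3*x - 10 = (x - 5)*(x + 2)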